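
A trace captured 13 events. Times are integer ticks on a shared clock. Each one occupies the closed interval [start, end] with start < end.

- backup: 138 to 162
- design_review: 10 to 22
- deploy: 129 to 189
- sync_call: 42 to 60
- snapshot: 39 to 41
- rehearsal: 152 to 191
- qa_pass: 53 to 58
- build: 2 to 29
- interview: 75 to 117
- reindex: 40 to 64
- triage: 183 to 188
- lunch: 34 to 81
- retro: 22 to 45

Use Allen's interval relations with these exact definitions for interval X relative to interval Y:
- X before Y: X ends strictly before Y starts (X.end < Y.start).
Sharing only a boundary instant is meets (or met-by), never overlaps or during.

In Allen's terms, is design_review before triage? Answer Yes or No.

Yes

design_review = [10, 22], triage = [183, 188].
Actual relation of design_review to triage: before.
Asked whether 'before' holds → Yes.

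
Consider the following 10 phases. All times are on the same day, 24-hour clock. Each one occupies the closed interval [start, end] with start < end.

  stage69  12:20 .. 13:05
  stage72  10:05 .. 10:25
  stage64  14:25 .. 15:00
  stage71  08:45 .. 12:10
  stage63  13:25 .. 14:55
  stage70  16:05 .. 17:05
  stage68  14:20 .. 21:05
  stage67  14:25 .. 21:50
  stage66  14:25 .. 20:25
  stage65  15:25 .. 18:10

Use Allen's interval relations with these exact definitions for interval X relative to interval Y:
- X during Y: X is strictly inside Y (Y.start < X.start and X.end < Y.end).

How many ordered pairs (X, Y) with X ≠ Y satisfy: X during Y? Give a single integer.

10

Checking all 90 ordered pairs for relation 'during'; matching pairs in alphabetical order:
(stage64, stage68): stage64 during stage68 ✓
(stage65, stage66): stage65 during stage66 ✓
(stage65, stage67): stage65 during stage67 ✓
(stage65, stage68): stage65 during stage68 ✓
(stage66, stage68): stage66 during stage68 ✓
(stage70, stage65): stage70 during stage65 ✓
(stage70, stage66): stage70 during stage66 ✓
(stage70, stage67): stage70 during stage67 ✓
(stage70, stage68): stage70 during stage68 ✓
(stage72, stage71): stage72 during stage71 ✓
Count: 10.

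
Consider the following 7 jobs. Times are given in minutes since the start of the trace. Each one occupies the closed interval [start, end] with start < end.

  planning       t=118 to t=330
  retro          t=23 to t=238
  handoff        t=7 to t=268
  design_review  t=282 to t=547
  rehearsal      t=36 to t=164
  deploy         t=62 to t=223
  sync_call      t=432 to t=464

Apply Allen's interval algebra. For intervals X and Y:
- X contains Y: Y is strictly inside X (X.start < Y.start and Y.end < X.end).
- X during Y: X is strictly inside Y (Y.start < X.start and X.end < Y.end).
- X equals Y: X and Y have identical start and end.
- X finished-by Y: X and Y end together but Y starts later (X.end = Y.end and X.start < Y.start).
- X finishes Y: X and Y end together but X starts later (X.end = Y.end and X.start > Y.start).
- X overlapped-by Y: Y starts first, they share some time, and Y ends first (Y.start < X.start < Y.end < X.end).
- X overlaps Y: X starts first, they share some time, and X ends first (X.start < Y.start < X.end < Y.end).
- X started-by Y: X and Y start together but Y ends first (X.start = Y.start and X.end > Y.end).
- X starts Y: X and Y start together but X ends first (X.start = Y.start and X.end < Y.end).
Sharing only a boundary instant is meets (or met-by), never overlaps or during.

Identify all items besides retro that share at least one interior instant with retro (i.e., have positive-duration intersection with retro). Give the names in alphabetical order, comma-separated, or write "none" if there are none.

deploy, handoff, planning, rehearsal

Target retro = [t=23, t=238].
deploy [t=62, t=223] → during → yes.
design_review [t=282, t=547] → after → no.
handoff [t=7, t=268] → contains → yes.
planning [t=118, t=330] → overlapped-by → yes.
rehearsal [t=36, t=164] → during → yes.
sync_call [t=432, t=464] → after → no.
Result: deploy, handoff, planning, rehearsal.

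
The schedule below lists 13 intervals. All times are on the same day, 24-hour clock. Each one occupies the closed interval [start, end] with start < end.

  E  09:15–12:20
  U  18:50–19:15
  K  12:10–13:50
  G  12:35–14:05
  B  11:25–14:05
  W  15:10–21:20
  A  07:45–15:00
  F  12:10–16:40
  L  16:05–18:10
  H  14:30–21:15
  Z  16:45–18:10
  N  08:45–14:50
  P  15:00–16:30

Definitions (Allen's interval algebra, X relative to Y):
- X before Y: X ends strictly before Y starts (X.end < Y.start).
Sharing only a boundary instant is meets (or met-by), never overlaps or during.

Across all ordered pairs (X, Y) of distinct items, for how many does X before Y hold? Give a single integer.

40

Checking all 156 ordered pairs for relation 'before'; matching pairs in alphabetical order:
(A, L): A before L ✓
(A, U): A before U ✓
(A, W): A before W ✓
(A, Z): A before Z ✓
(B, H): B before H ✓
(B, L): B before L ✓
(B, P): B before P ✓
(B, U): B before U ✓
(B, W): B before W ✓
(B, Z): B before Z ✓
(E, G): E before G ✓
(E, H): E before H ✓
(E, L): E before L ✓
(E, P): E before P ✓
(E, U): E before U ✓
(E, W): E before W ✓
(E, Z): E before Z ✓
(F, U): F before U ✓
(F, Z): F before Z ✓
(G, H): G before H ✓
(G, L): G before L ✓
(G, P): G before P ✓
(G, U): G before U ✓
(G, W): G before W ✓
... plus 16 further pairs not listed.
Count: 40.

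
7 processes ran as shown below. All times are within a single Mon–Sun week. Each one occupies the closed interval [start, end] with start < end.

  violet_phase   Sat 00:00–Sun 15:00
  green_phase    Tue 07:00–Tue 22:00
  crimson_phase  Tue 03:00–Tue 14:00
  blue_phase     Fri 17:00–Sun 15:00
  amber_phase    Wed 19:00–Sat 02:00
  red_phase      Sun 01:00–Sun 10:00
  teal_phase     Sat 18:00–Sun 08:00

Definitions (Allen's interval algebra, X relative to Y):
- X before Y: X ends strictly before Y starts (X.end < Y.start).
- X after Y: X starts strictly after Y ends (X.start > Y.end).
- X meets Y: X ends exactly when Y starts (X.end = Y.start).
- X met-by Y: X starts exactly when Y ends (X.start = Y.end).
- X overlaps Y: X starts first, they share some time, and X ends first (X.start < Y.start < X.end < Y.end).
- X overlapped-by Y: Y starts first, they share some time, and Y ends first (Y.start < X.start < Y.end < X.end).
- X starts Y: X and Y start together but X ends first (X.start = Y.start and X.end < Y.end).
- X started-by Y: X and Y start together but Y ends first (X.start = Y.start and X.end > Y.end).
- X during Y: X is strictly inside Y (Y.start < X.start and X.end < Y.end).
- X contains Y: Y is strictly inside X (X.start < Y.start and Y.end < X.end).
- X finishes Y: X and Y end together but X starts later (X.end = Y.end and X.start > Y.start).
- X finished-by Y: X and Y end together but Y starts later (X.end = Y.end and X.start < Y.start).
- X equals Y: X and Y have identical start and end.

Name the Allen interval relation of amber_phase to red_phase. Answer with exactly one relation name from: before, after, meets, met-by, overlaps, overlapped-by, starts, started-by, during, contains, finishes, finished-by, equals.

before

amber_phase = [Wed 19:00, Sat 02:00]; red_phase = [Sun 01:00, Sun 10:00].
Compare endpoints: amber_phase.start < red_phase.start, amber_phase.start < red_phase.end, amber_phase.end < red_phase.start, amber_phase.end < red_phase.end.
That pattern is 'before'.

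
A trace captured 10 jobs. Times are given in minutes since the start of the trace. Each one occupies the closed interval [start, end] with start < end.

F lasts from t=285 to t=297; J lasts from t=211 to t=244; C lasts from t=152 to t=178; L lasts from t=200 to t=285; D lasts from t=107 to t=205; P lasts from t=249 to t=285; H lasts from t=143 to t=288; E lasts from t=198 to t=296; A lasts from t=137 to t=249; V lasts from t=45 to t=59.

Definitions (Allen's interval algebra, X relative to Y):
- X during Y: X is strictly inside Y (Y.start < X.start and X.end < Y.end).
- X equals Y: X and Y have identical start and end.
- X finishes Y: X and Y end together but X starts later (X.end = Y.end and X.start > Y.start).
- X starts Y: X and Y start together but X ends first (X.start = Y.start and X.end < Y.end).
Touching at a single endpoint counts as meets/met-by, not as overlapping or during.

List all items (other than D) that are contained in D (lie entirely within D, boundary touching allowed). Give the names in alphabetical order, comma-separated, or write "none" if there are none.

C

Target D = [t=107, t=205].
A [t=137, t=249] → overlapped-by → no.
C [t=152, t=178] → during → yes.
E [t=198, t=296] → overlapped-by → no.
F [t=285, t=297] → after → no.
H [t=143, t=288] → overlapped-by → no.
J [t=211, t=244] → after → no.
L [t=200, t=285] → overlapped-by → no.
P [t=249, t=285] → after → no.
V [t=45, t=59] → before → no.
Result: C.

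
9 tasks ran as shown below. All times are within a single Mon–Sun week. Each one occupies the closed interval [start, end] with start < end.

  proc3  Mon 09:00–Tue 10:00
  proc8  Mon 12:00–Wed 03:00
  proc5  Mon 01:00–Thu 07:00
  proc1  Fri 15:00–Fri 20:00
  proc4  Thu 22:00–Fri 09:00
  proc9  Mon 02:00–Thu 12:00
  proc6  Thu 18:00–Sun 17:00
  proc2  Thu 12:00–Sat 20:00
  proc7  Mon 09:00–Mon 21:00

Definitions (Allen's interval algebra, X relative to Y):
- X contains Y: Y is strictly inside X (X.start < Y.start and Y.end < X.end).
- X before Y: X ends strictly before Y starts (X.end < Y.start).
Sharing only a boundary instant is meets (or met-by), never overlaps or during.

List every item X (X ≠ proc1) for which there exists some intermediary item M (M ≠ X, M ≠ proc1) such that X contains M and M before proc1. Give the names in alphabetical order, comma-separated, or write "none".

Target proc1 = [Fri 15:00, Fri 20:00].
Intermediaries M with M before proc1: proc3, proc4, proc5, proc7, proc8, proc9.
Via proc3 — items with X contains proc3: proc5, proc9.
Via proc4 — items with X contains proc4: proc2, proc6.
Via proc5 — items with X contains proc5: none.
Via proc7 — items with X contains proc7: proc5, proc9.
Via proc8 — items with X contains proc8: proc5, proc9.
Via proc9 — items with X contains proc9: none.
Union: proc2, proc5, proc6, proc9.

proc2, proc5, proc6, proc9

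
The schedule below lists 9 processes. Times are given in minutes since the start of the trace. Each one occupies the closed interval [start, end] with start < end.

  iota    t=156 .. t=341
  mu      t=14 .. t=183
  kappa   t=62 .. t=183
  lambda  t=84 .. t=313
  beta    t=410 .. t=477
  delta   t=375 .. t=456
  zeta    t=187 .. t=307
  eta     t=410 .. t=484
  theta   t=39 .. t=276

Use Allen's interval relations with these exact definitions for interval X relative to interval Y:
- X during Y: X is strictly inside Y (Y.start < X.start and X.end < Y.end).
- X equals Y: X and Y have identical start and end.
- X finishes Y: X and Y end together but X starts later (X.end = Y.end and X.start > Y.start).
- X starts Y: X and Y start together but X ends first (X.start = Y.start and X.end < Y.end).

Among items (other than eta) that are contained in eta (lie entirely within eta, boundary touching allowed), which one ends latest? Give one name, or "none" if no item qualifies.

beta

Target eta = [t=410, t=484].
beta [t=410, t=477] → starts → candidate.
delta [t=375, t=456] → overlaps → excluded.
iota [t=156, t=341] → before → excluded.
kappa [t=62, t=183] → before → excluded.
lambda [t=84, t=313] → before → excluded.
mu [t=14, t=183] → before → excluded.
theta [t=39, t=276] → before → excluded.
zeta [t=187, t=307] → before → excluded.
Among candidates, latest end is t=477 → beta.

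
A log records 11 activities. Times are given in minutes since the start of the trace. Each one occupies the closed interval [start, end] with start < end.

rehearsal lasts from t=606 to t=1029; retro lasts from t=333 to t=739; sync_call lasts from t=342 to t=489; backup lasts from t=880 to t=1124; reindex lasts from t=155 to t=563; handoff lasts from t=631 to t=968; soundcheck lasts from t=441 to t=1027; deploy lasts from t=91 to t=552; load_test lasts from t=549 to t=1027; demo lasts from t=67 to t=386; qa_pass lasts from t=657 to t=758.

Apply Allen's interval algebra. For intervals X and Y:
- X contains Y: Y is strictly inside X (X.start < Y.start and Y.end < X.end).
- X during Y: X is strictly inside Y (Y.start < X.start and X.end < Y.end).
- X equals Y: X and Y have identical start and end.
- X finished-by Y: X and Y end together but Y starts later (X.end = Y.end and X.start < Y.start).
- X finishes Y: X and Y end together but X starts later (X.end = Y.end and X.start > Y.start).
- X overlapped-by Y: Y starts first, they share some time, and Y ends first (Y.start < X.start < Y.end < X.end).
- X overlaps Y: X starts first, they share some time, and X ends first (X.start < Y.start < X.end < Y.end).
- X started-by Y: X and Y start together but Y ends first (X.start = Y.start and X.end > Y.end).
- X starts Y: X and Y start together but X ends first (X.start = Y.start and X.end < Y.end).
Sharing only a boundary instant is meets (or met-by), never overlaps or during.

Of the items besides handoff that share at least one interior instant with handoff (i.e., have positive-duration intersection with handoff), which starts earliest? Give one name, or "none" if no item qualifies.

Target handoff = [t=631, t=968].
backup [t=880, t=1124] → overlapped-by → candidate.
demo [t=67, t=386] → before → excluded.
deploy [t=91, t=552] → before → excluded.
load_test [t=549, t=1027] → contains → candidate.
qa_pass [t=657, t=758] → during → candidate.
rehearsal [t=606, t=1029] → contains → candidate.
reindex [t=155, t=563] → before → excluded.
retro [t=333, t=739] → overlaps → candidate.
soundcheck [t=441, t=1027] → contains → candidate.
sync_call [t=342, t=489] → before → excluded.
Among candidates, earliest start is t=333 → retro.

retro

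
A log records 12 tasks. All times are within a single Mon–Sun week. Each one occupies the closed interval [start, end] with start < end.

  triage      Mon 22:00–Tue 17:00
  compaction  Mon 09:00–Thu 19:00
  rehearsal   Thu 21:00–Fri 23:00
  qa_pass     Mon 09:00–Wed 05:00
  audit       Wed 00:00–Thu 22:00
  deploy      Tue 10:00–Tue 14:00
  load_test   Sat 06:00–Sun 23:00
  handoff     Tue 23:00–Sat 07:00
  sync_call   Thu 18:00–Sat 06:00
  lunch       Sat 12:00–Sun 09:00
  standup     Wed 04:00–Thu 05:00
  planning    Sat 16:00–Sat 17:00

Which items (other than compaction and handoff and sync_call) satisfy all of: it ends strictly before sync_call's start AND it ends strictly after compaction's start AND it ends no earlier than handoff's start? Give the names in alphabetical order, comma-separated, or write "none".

Conditions: its end is strictly before sync_call's start (X.end < Thu 18:00) AND its end is strictly after compaction's start (X.end > Mon 09:00) AND its end is no earlier than handoff's start (X.end >= Tue 23:00).
audit: end Thu 22:00 < Thu 18:00? ✗; end Thu 22:00 > Mon 09:00? ✓; end Thu 22:00 >= Tue 23:00? ✓ → no.
deploy: end Tue 14:00 < Thu 18:00? ✓; end Tue 14:00 > Mon 09:00? ✓; end Tue 14:00 >= Tue 23:00? ✗ → no.
load_test: end Sun 23:00 < Thu 18:00? ✗; end Sun 23:00 > Mon 09:00? ✓; end Sun 23:00 >= Tue 23:00? ✓ → no.
lunch: end Sun 09:00 < Thu 18:00? ✗; end Sun 09:00 > Mon 09:00? ✓; end Sun 09:00 >= Tue 23:00? ✓ → no.
planning: end Sat 17:00 < Thu 18:00? ✗; end Sat 17:00 > Mon 09:00? ✓; end Sat 17:00 >= Tue 23:00? ✓ → no.
qa_pass: end Wed 05:00 < Thu 18:00? ✓; end Wed 05:00 > Mon 09:00? ✓; end Wed 05:00 >= Tue 23:00? ✓ → yes.
rehearsal: end Fri 23:00 < Thu 18:00? ✗; end Fri 23:00 > Mon 09:00? ✓; end Fri 23:00 >= Tue 23:00? ✓ → no.
standup: end Thu 05:00 < Thu 18:00? ✓; end Thu 05:00 > Mon 09:00? ✓; end Thu 05:00 >= Tue 23:00? ✓ → yes.
triage: end Tue 17:00 < Thu 18:00? ✓; end Tue 17:00 > Mon 09:00? ✓; end Tue 17:00 >= Tue 23:00? ✗ → no.
Result: qa_pass, standup.

qa_pass, standup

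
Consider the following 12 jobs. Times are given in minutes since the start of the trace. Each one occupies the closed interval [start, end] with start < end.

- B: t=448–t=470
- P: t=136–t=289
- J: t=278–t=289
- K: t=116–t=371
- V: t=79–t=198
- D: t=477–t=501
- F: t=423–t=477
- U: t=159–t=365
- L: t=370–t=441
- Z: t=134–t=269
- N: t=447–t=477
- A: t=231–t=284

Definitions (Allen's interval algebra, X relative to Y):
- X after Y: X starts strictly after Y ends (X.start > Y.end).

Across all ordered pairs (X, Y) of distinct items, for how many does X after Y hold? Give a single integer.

41

Checking all 132 ordered pairs for relation 'after'; matching pairs in alphabetical order:
(A, V): A after V ✓
(B, A): B after A ✓
(B, J): B after J ✓
(B, K): B after K ✓
(B, L): B after L ✓
(B, P): B after P ✓
(B, U): B after U ✓
(B, V): B after V ✓
(B, Z): B after Z ✓
(D, A): D after A ✓
(D, B): D after B ✓
(D, J): D after J ✓
(D, K): D after K ✓
(D, L): D after L ✓
(D, P): D after P ✓
(D, U): D after U ✓
(D, V): D after V ✓
(D, Z): D after Z ✓
(F, A): F after A ✓
(F, J): F after J ✓
(F, K): F after K ✓
(F, P): F after P ✓
(F, U): F after U ✓
(F, V): F after V ✓
... plus 17 further pairs not listed.
Count: 41.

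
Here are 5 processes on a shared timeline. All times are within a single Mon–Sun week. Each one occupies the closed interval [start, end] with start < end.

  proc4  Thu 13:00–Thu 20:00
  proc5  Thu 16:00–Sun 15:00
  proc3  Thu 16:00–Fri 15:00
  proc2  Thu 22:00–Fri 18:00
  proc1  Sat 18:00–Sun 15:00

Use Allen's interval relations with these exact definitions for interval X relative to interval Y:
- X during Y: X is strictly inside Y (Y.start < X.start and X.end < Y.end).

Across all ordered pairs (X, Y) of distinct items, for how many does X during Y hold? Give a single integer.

Checking all 20 ordered pairs for relation 'during'; matching pairs in alphabetical order:
(proc2, proc5): proc2 during proc5 ✓
Count: 1.

1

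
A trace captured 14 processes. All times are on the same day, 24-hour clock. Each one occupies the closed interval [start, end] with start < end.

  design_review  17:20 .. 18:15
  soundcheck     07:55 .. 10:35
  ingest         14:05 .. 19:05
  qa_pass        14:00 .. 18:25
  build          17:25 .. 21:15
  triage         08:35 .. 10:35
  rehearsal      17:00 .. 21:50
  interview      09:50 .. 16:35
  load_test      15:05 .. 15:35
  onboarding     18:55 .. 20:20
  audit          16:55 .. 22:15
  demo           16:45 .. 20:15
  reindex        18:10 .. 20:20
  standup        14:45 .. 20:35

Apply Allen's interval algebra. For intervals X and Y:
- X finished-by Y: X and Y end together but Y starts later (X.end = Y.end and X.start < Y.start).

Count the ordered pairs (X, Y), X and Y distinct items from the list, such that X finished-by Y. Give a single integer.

2

Checking all 182 ordered pairs for relation 'finished-by'; matching pairs in alphabetical order:
(reindex, onboarding): reindex finished-by onboarding ✓
(soundcheck, triage): soundcheck finished-by triage ✓
Count: 2.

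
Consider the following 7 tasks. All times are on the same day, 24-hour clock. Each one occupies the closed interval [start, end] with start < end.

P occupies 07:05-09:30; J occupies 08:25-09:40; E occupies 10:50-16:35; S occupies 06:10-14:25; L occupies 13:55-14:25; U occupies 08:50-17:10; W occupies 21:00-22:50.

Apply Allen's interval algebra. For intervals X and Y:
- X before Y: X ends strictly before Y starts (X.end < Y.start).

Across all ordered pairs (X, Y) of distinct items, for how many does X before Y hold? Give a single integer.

Checking all 42 ordered pairs for relation 'before'; matching pairs in alphabetical order:
(E, W): E before W ✓
(J, E): J before E ✓
(J, L): J before L ✓
(J, W): J before W ✓
(L, W): L before W ✓
(P, E): P before E ✓
(P, L): P before L ✓
(P, W): P before W ✓
(S, W): S before W ✓
(U, W): U before W ✓
Count: 10.

10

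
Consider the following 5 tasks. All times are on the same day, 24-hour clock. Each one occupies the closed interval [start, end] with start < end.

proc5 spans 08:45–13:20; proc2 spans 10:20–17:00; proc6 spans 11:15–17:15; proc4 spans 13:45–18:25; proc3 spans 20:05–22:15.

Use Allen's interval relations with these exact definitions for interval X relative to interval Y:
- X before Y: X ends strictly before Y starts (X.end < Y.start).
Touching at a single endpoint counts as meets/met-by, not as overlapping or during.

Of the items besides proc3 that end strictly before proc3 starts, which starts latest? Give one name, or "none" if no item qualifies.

Target proc3 = [20:05, 22:15].
proc2 [10:20, 17:00] → before → candidate.
proc4 [13:45, 18:25] → before → candidate.
proc5 [08:45, 13:20] → before → candidate.
proc6 [11:15, 17:15] → before → candidate.
Among candidates, latest start is 13:45 → proc4.

proc4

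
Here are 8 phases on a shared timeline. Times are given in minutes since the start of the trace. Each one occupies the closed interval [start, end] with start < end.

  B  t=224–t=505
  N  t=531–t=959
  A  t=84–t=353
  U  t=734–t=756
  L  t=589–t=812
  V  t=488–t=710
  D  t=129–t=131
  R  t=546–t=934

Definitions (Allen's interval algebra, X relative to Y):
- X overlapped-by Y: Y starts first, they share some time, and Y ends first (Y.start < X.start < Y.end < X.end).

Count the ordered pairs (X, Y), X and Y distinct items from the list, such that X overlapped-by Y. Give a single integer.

5

Checking all 56 ordered pairs for relation 'overlapped-by'; matching pairs in alphabetical order:
(B, A): B overlapped-by A ✓
(L, V): L overlapped-by V ✓
(N, V): N overlapped-by V ✓
(R, V): R overlapped-by V ✓
(V, B): V overlapped-by B ✓
Count: 5.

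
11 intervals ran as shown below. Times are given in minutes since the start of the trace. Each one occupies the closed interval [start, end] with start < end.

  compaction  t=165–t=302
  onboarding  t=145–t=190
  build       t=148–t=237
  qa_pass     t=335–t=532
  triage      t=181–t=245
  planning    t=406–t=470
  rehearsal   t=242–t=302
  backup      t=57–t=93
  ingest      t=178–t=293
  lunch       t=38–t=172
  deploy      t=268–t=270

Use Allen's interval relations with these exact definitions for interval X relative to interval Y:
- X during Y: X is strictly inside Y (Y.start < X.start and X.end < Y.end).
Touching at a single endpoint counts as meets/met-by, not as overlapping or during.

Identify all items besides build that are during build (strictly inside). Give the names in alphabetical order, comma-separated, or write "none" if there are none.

none

Target build = [t=148, t=237].
backup [t=57, t=93] → before → no.
compaction [t=165, t=302] → overlapped-by → no.
deploy [t=268, t=270] → after → no.
ingest [t=178, t=293] → overlapped-by → no.
lunch [t=38, t=172] → overlaps → no.
onboarding [t=145, t=190] → overlaps → no.
planning [t=406, t=470] → after → no.
qa_pass [t=335, t=532] → after → no.
rehearsal [t=242, t=302] → after → no.
triage [t=181, t=245] → overlapped-by → no.
Result: none.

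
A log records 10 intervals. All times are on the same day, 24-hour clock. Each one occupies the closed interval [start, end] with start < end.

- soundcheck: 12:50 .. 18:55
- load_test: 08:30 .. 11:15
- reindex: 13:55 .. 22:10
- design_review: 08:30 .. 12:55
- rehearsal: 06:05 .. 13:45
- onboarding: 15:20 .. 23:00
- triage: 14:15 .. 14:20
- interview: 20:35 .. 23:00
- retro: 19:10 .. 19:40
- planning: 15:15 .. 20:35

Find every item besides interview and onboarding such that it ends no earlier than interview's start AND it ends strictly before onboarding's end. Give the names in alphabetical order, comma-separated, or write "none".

Conditions: its end is no earlier than interview's start (X.end >= 20:35) AND its end is strictly before onboarding's end (X.end < 23:00).
design_review: end 12:55 >= 20:35? ✗; end 12:55 < 23:00? ✓ → no.
load_test: end 11:15 >= 20:35? ✗; end 11:15 < 23:00? ✓ → no.
planning: end 20:35 >= 20:35? ✓; end 20:35 < 23:00? ✓ → yes.
rehearsal: end 13:45 >= 20:35? ✗; end 13:45 < 23:00? ✓ → no.
reindex: end 22:10 >= 20:35? ✓; end 22:10 < 23:00? ✓ → yes.
retro: end 19:40 >= 20:35? ✗; end 19:40 < 23:00? ✓ → no.
soundcheck: end 18:55 >= 20:35? ✗; end 18:55 < 23:00? ✓ → no.
triage: end 14:20 >= 20:35? ✗; end 14:20 < 23:00? ✓ → no.
Result: planning, reindex.

planning, reindex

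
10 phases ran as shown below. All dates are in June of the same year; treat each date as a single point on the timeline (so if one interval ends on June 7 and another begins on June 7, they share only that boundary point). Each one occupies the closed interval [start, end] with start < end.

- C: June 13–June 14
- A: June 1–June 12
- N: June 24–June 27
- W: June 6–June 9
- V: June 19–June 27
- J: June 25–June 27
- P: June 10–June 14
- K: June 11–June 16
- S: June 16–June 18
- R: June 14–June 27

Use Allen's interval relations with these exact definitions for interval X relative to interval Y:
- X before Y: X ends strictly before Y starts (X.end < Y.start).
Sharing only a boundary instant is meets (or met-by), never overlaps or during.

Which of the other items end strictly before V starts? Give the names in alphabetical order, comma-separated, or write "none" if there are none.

Target V = [June 19, June 27].
A [June 1, June 12] → before → yes.
C [June 13, June 14] → before → yes.
J [June 25, June 27] → finishes → no.
K [June 11, June 16] → before → yes.
N [June 24, June 27] → finishes → no.
P [June 10, June 14] → before → yes.
R [June 14, June 27] → finished-by → no.
S [June 16, June 18] → before → yes.
W [June 6, June 9] → before → yes.
Result: A, C, K, P, S, W.

A, C, K, P, S, W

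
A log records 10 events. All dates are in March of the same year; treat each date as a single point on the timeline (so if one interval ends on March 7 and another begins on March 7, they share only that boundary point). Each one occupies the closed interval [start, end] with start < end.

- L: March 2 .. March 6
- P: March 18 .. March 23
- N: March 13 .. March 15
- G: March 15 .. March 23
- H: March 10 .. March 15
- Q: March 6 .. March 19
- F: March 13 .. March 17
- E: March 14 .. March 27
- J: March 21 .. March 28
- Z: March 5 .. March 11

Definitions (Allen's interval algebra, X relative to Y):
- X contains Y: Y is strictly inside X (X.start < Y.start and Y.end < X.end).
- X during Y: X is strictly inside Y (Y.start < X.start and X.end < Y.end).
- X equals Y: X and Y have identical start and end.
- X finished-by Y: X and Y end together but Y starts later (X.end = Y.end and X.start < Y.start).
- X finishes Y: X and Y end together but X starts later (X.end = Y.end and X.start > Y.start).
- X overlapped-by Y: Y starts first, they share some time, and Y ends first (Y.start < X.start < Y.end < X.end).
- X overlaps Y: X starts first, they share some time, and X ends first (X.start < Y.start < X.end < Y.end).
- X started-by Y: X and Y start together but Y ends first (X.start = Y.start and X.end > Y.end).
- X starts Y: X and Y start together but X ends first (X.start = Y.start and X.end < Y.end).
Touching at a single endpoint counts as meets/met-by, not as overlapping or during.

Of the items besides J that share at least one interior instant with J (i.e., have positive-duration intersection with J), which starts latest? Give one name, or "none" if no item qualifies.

P

Target J = [March 21, March 28].
E [March 14, March 27] → overlaps → candidate.
F [March 13, March 17] → before → excluded.
G [March 15, March 23] → overlaps → candidate.
H [March 10, March 15] → before → excluded.
L [March 2, March 6] → before → excluded.
N [March 13, March 15] → before → excluded.
P [March 18, March 23] → overlaps → candidate.
Q [March 6, March 19] → before → excluded.
Z [March 5, March 11] → before → excluded.
Among candidates, latest start is March 18 → P.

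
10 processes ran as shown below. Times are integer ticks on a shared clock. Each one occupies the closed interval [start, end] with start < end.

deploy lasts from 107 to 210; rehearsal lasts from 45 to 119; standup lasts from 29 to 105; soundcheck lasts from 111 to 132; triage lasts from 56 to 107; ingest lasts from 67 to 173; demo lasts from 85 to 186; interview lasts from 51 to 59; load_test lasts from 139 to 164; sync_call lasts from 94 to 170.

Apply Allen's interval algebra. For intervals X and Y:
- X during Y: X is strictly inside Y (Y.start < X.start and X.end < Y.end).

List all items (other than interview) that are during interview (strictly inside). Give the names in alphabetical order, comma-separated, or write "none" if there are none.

Target interview = [51, 59].
demo [85, 186] → after → no.
deploy [107, 210] → after → no.
ingest [67, 173] → after → no.
load_test [139, 164] → after → no.
rehearsal [45, 119] → contains → no.
soundcheck [111, 132] → after → no.
standup [29, 105] → contains → no.
sync_call [94, 170] → after → no.
triage [56, 107] → overlapped-by → no.
Result: none.

none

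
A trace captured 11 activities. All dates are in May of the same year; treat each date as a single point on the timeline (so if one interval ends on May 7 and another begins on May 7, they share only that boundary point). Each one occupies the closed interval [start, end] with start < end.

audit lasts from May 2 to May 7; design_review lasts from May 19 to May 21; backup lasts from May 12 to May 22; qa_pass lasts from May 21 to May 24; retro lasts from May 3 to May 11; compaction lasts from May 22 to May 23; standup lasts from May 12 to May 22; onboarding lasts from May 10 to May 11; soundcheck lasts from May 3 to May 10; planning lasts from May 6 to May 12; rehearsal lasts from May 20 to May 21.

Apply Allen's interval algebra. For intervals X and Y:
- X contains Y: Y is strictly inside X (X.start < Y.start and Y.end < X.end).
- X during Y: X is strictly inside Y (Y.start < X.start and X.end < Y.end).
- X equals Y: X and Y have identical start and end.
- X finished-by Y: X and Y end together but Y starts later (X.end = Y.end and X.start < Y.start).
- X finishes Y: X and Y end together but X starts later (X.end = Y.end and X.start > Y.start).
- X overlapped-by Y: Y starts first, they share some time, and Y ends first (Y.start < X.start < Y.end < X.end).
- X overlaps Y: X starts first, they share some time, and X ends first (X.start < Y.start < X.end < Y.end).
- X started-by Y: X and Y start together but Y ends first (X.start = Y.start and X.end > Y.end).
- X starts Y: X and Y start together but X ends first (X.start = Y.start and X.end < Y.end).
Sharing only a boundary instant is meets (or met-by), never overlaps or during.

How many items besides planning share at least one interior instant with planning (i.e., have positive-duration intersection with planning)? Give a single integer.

4

Target planning = [May 6, May 12].
audit [May 2, May 7] → overlaps → counts.
backup [May 12, May 22] → met-by → no.
compaction [May 22, May 23] → after → no.
design_review [May 19, May 21] → after → no.
onboarding [May 10, May 11] → during → counts.
qa_pass [May 21, May 24] → after → no.
rehearsal [May 20, May 21] → after → no.
retro [May 3, May 11] → overlaps → counts.
soundcheck [May 3, May 10] → overlaps → counts.
standup [May 12, May 22] → met-by → no.
Total: 4.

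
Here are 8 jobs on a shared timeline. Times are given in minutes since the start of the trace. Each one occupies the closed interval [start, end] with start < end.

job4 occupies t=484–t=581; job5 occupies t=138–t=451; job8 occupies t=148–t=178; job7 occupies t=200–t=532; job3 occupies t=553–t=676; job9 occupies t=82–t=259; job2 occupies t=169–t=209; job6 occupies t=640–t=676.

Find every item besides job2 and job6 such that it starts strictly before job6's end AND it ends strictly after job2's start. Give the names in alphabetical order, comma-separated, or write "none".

Conditions: its start is strictly before job6's end (X.start < t=676) AND its end is strictly after job2's start (X.end > t=169).
job3: start t=553 < t=676? ✓; end t=676 > t=169? ✓ → yes.
job4: start t=484 < t=676? ✓; end t=581 > t=169? ✓ → yes.
job5: start t=138 < t=676? ✓; end t=451 > t=169? ✓ → yes.
job7: start t=200 < t=676? ✓; end t=532 > t=169? ✓ → yes.
job8: start t=148 < t=676? ✓; end t=178 > t=169? ✓ → yes.
job9: start t=82 < t=676? ✓; end t=259 > t=169? ✓ → yes.
Result: job3, job4, job5, job7, job8, job9.

job3, job4, job5, job7, job8, job9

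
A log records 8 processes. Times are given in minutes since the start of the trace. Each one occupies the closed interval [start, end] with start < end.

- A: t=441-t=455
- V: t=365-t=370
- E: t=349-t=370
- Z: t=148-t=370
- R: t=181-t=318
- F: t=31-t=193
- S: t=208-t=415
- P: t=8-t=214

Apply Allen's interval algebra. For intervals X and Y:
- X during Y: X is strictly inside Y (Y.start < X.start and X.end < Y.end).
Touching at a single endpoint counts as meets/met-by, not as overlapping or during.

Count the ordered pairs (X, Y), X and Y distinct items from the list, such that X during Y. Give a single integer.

Checking all 56 ordered pairs for relation 'during'; matching pairs in alphabetical order:
(E, S): E during S ✓
(F, P): F during P ✓
(R, Z): R during Z ✓
(V, S): V during S ✓
Count: 4.

4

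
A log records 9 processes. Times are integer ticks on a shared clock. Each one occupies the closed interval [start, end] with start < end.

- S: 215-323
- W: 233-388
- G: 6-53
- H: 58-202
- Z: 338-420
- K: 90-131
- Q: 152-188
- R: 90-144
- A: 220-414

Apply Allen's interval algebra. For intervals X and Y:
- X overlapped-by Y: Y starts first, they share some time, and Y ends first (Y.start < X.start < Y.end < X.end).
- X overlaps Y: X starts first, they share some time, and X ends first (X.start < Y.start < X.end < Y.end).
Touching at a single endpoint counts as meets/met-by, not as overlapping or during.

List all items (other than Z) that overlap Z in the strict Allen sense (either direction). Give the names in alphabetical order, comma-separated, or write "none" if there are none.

Target Z = [338, 420].
A [220, 414] → overlaps → yes.
G [6, 53] → before → no.
H [58, 202] → before → no.
K [90, 131] → before → no.
Q [152, 188] → before → no.
R [90, 144] → before → no.
S [215, 323] → before → no.
W [233, 388] → overlaps → yes.
Result: A, W.

A, W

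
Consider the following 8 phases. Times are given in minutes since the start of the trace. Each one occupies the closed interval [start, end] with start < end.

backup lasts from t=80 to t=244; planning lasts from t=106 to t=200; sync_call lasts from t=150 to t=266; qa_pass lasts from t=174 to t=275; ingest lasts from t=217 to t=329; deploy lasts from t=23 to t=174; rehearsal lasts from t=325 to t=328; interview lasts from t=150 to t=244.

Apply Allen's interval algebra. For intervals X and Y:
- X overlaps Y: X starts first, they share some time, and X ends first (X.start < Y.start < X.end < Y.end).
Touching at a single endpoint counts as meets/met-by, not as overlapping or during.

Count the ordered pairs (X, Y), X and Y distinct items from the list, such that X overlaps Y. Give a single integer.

Checking all 56 ordered pairs for relation 'overlaps'; matching pairs in alphabetical order:
(backup, ingest): backup overlaps ingest ✓
(backup, qa_pass): backup overlaps qa_pass ✓
(backup, sync_call): backup overlaps sync_call ✓
(deploy, backup): deploy overlaps backup ✓
(deploy, interview): deploy overlaps interview ✓
(deploy, planning): deploy overlaps planning ✓
(deploy, sync_call): deploy overlaps sync_call ✓
(interview, ingest): interview overlaps ingest ✓
(interview, qa_pass): interview overlaps qa_pass ✓
(planning, interview): planning overlaps interview ✓
(planning, qa_pass): planning overlaps qa_pass ✓
(planning, sync_call): planning overlaps sync_call ✓
(qa_pass, ingest): qa_pass overlaps ingest ✓
(sync_call, ingest): sync_call overlaps ingest ✓
(sync_call, qa_pass): sync_call overlaps qa_pass ✓
Count: 15.

15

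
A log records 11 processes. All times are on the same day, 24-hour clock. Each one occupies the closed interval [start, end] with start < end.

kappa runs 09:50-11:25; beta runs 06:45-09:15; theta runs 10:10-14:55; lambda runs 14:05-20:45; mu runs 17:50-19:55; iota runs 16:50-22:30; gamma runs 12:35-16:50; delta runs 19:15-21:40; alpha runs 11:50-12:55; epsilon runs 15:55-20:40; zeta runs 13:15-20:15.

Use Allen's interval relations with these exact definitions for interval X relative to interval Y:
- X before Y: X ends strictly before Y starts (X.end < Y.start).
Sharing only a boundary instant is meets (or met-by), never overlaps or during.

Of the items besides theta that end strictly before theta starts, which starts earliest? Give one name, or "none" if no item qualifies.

Target theta = [10:10, 14:55].
alpha [11:50, 12:55] → during → excluded.
beta [06:45, 09:15] → before → candidate.
delta [19:15, 21:40] → after → excluded.
epsilon [15:55, 20:40] → after → excluded.
gamma [12:35, 16:50] → overlapped-by → excluded.
iota [16:50, 22:30] → after → excluded.
kappa [09:50, 11:25] → overlaps → excluded.
lambda [14:05, 20:45] → overlapped-by → excluded.
mu [17:50, 19:55] → after → excluded.
zeta [13:15, 20:15] → overlapped-by → excluded.
Among candidates, earliest start is 06:45 → beta.

beta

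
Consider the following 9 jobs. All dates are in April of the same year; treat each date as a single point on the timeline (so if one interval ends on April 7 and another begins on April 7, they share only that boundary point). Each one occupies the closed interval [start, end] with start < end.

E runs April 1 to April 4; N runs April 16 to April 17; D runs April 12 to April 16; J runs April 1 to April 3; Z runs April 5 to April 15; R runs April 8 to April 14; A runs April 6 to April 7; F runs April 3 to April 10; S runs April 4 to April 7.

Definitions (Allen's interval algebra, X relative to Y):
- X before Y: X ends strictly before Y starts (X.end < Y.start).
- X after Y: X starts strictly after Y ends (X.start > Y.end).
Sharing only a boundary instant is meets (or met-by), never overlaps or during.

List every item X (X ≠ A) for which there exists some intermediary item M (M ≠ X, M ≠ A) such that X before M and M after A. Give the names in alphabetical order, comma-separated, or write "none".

Target A = [April 6, April 7].
Intermediaries M with M after A: D, N, R.
Via D — items with X before D: E, F, J, S.
Via N — items with X before N: E, F, J, R, S, Z.
Via R — items with X before R: E, J, S.
Union: E, F, J, R, S, Z.

E, F, J, R, S, Z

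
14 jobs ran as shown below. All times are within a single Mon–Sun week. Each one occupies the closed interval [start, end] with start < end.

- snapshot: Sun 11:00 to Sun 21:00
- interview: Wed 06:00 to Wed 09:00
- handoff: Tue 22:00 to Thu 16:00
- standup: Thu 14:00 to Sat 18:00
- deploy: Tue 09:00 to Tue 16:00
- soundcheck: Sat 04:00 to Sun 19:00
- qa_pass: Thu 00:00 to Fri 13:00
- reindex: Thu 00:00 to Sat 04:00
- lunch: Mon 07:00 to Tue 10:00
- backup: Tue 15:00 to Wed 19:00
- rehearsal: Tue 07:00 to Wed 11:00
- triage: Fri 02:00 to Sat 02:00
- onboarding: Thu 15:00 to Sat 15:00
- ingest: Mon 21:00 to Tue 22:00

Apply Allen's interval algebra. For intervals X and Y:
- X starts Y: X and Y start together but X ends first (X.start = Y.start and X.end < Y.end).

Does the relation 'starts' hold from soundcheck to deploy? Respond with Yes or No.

No

soundcheck = [Sat 04:00, Sun 19:00], deploy = [Tue 09:00, Tue 16:00].
Actual relation of soundcheck to deploy: after.
Asked whether 'starts' holds → No.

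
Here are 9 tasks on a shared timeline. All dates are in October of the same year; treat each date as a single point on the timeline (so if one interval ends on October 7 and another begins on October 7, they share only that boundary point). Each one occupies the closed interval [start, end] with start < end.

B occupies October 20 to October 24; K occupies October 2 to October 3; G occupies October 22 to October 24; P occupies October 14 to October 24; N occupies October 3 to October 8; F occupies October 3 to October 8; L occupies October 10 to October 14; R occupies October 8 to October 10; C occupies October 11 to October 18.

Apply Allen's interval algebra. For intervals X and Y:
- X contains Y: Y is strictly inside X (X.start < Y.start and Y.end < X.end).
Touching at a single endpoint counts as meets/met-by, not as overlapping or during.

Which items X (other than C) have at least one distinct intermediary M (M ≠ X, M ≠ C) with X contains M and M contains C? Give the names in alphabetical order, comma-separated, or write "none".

none

Target C = [October 11, October 18].
Intermediaries M with M contains C: none.
Union: none.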